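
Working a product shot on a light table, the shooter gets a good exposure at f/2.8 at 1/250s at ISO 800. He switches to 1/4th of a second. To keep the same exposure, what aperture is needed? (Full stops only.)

f/22

Shutter speed: 1/250 → 1/125 → 1/60 → 1/30 → 1/15 → 1/8 → 1/4 — 6 stops slower (brighter).
Need 6 stops darker from the aperture: f/2.8 → f/4 → f/5.6 → f/8 → f/11 → f/16 → f/22.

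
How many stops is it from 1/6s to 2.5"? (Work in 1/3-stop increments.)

4 stops

1/6 → 1/5 → 1/4 → 0.3 → 0.4 → 0.5 → 0.6 → 0.8 → 1 → 1.3 → 1.6 → 2 → 2.5 — count the steps: 12 third-stops = 4 stops.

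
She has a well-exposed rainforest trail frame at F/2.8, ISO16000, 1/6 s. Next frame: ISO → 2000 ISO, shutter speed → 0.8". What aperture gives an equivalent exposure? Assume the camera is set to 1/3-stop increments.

ISO: 16000 → 12800 → 10000 → 8000 → 6400 → 5000 → 4000 → 3200 → 2500 → 2000 — 3 stops lower (darker).
Shutter speed: 1/6 → 1/5 → 1/4 → 0.3 → 0.4 → 0.5 → 0.6 → 0.8 — 2 1/3 stops slower (brighter).
Net change so far: 2/3 stop darker. Offset with the aperture: f/2.8 → f/2.5 → f/2.2.

f/2.2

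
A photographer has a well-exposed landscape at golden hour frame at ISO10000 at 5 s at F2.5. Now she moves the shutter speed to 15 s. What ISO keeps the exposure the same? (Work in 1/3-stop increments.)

Shutter speed: 5 → 6 → 8 → 10 → 13 → 15 — 1 2/3 stops slower (brighter).
Need 1 2/3 stops darker from the ISO: 10000 → 8000 → 6400 → 5000 → 4000 → 3200.

ISO 3200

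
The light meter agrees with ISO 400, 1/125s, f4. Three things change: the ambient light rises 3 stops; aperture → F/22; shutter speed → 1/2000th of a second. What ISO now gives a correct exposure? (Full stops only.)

ISO 25600

Scene light: 3 stops brighter.
Aperture: f/4 → f/5.6 → f/8 → f/11 → f/16 → f/22 — 5 stops stopped down (darker).
Shutter speed: 1/125 → 1/250 → 1/500 → 1/1000 → 1/2000 — 4 stops faster (darker).
Net so far: 6 stops darker. ISO: 400 → 800 → 1600 → 3200 → 6400 → 12800 → 25600.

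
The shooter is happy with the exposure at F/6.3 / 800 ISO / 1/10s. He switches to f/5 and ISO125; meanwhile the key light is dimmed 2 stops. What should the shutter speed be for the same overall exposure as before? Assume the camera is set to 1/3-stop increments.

Scene light: 2 stops darker.
Aperture: f/6.3 → f/5.6 → f/5 — 2/3 stop larger aperture (brighter).
ISO: 800 → 640 → 500 → 400 → 320 → 250 → 200 → 160 → 125 — 2 2/3 stops dropped (darker).
Net so far: 4 stops darker. Shutter speed: 1/10 → 1/8 → 1/6 → 1/5 → 1/4 → 0.3 → 0.4 → 0.5 → 0.6 → 0.8 → 1 → 1.3 → 1.6.

1.6 s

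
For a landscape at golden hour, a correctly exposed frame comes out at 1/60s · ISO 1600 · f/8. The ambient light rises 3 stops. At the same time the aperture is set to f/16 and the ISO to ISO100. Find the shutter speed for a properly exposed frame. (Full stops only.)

Scene light: 3 stops brighter.
Aperture: f/8 → f/11 → f/16 — 2 stops smaller aperture (darker).
ISO: 1600 → 800 → 400 → 200 → 100 — 4 stops dropped (darker).
Net so far: 3 stops darker. Shutter speed: 1/60 → 1/30 → 1/15 → 1/8.

1/8s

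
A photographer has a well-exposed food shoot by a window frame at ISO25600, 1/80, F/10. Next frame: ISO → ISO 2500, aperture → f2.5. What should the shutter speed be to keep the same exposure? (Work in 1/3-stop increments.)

ISO: 25600 → 20000 → 16000 → 12800 → 10000 → 8000 → 6400 → 5000 → 4000 → 3200 → 2500 — 3 1/3 stops lower (darker).
Aperture: f/10 → f/9 → f/8 → f/7.1 → f/6.3 → f/5.6 → f/5 → f/4.5 → f/4 → f/3.5 → f/3.2 → f/2.8 → f/2.5 — 4 stops opened up (brighter).
Net change so far: 2/3 stop brighter. Offset with the shutter speed: 1/80 → 1/100 → 1/125.

1/125s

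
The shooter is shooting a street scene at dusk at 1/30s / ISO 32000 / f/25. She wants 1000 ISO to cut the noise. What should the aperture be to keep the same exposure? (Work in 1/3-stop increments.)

f/4.5

ISO: 32000 → 25600 → 20000 → 16000 → 12800 → 10000 → 8000 → 6400 → 5000 → 4000 → 3200 → 2500 → 2000 → 1600 → 1250 → 1000 — 5 stops lower (darker).
Need 5 stops brighter from the aperture: f/25 → f/22 → f/20 → f/18 → f/16 → f/14 → f/13 → f/11 → f/10 → f/9 → f/8 → f/7.1 → f/6.3 → f/5.6 → f/5 → f/4.5.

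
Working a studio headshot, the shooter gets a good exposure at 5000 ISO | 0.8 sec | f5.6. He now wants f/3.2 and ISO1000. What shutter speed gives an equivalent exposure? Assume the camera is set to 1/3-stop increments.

Aperture: f/5.6 → f/5 → f/4.5 → f/4 → f/3.5 → f/3.2 — 1 2/3 stops opened up (brighter).
ISO: 5000 → 4000 → 3200 → 2500 → 2000 → 1600 → 1250 → 1000 — 2 1/3 stops dropped (darker).
Net change so far: 2/3 stop darker. Offset with the shutter speed: 0.8 → 1 → 1.3.

1.3 s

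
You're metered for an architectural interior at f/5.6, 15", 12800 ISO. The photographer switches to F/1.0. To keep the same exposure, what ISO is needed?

ISO 400

Aperture: f/5.6 → f/4 → f/2.8 → f/2 → f/1.4 → f/1.0 — 5 stops wider (brighter).
Need 5 stops darker from the ISO: 12800 → 6400 → 3200 → 1600 → 800 → 400.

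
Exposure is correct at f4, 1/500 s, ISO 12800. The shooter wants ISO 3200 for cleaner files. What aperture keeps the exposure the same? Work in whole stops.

ISO: 12800 → 6400 → 3200 — 2 stops dropped (darker).
Need 2 stops brighter from the aperture: f/4 → f/2.8 → f/2.

f/2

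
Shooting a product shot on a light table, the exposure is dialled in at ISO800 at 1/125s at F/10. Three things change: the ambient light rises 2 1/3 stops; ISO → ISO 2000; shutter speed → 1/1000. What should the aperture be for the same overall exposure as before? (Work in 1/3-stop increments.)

Scene light: 2 1/3 stops brighter.
ISO: 800 → 1000 → 1250 → 1600 → 2000 — 1 1/3 stops higher (brighter).
Shutter speed: 1/125 → 1/160 → 1/200 → 1/250 → 1/320 → 1/400 → 1/500 → 1/640 → 1/800 → 1/1000 — 3 stops faster (darker).
Net so far: 2/3 stop brighter. Aperture: f/10 → f/11 → f/13.

f/13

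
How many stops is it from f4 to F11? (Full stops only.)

3 stops

f/4 → f/5.6 → f/8 → f/11 — count the steps: 3 stops.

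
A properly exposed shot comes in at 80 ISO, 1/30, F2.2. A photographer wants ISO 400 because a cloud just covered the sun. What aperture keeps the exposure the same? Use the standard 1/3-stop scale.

f/5

ISO: 80 → 100 → 125 → 160 → 200 → 250 → 320 → 400 — 2 1/3 stops higher (brighter).
Need 2 1/3 stops darker from the aperture: f/2.2 → f/2.5 → f/2.8 → f/3.2 → f/3.5 → f/4 → f/4.5 → f/5.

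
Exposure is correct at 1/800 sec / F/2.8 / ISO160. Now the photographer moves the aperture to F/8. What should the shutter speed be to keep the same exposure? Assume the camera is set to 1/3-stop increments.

1/100s

Aperture: f/2.8 → f/3.2 → f/3.5 → f/4 → f/4.5 → f/5 → f/5.6 → f/6.3 → f/7.1 → f/8 — 3 stops stopped down (darker).
Need 3 stops brighter from the shutter speed: 1/800 → 1/640 → 1/500 → 1/400 → 1/320 → 1/250 → 1/200 → 1/160 → 1/125 → 1/100.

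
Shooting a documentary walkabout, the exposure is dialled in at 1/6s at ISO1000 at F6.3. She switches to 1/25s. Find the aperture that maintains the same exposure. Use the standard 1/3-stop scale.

f/3.2

Shutter speed: 1/6 → 1/8 → 1/10 → 1/13 → 1/15 → 1/20 → 1/25 — 2 stops shorter (darker).
Need 2 stops brighter from the aperture: f/6.3 → f/5.6 → f/5 → f/4.5 → f/4 → f/3.5 → f/3.2.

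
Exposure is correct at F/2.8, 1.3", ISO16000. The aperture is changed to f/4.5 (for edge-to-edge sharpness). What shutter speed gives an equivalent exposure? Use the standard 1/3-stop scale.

3.2 s

Aperture: f/2.8 → f/3.2 → f/3.5 → f/4 → f/4.5 — 1 1/3 stops stopped down (darker).
Need 1 1/3 stops brighter from the shutter speed: 1.3 → 1.6 → 2 → 2.5 → 3.2.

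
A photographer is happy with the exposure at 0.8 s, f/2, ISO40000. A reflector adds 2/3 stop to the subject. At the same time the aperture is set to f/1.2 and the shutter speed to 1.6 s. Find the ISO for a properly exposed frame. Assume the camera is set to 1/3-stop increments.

Scene light: 2/3 stop brighter.
Aperture: f/2 → f/1.8 → f/1.6 → f/1.4 → f/1.2 — 1 1/3 stops wider (brighter).
Shutter speed: 0.8 → 1 → 1.3 → 1.6 — 1 stop longer (brighter).
Net so far: 3 stops brighter. ISO: 40000 → 32000 → 25600 → 20000 → 16000 → 12800 → 10000 → 8000 → 6400 → 5000.

ISO 5000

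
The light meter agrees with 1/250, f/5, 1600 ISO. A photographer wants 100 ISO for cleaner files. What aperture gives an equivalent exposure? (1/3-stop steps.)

f/1.2

ISO: 1600 → 1250 → 1000 → 800 → 640 → 500 → 400 → 320 → 250 → 200 → 160 → 125 → 100 — 4 stops lower (darker).
Need 4 stops brighter from the aperture: f/5 → f/4.5 → f/4 → f/3.5 → f/3.2 → f/2.8 → f/2.5 → f/2.2 → f/2 → f/1.8 → f/1.6 → f/1.4 → f/1.2.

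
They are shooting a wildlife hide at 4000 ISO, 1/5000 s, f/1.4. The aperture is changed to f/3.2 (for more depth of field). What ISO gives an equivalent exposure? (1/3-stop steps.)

Aperture: f/1.4 → f/1.6 → f/1.8 → f/2 → f/2.2 → f/2.5 → f/2.8 → f/3.2 — 2 1/3 stops narrower (darker).
Need 2 1/3 stops brighter from the ISO: 4000 → 5000 → 6400 → 8000 → 10000 → 12800 → 16000 → 20000.

ISO 20000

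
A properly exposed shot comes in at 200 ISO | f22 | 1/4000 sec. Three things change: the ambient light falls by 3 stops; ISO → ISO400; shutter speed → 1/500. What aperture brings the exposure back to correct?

f/32

Scene light: 3 stops darker.
ISO: 200 → 400 — 1 stop higher (brighter).
Shutter speed: 1/4000 → 1/2000 → 1/1000 → 1/500 — 3 stops slower (brighter).
Net so far: 1 stop brighter. Aperture: f/22 → f/32.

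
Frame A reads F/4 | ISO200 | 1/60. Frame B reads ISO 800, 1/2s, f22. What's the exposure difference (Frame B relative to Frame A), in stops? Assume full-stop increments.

2 stops brighter

Aperture: f/4 → f/5.6 → f/8 → f/11 → f/16 → f/22 — 5 stops narrower (darker).
Shutter speed: 1/60 → 1/30 → 1/15 → 1/8 → 1/4 → 1/2 — 5 stops longer (brighter).
ISO: 200 → 400 → 800 — 2 stops higher (brighter).
Net: −5 +5 +2 = +2 stops.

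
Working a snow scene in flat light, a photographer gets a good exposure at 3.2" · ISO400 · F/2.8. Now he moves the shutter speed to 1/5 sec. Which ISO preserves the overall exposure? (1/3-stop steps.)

Shutter speed: 3.2 → 2.5 → 2 → 1.6 → 1.3 → 1 → 0.8 → 0.6 → 0.5 → 0.4 → 0.3 → 1/4 → 1/5 — 4 stops faster (darker).
Need 4 stops brighter from the ISO: 400 → 500 → 640 → 800 → 1000 → 1250 → 1600 → 2000 → 2500 → 3200 → 4000 → 5000 → 6400.

ISO 6400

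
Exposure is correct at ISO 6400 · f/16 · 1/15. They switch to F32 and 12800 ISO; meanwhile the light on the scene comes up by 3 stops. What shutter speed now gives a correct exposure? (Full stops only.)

Scene light: 3 stops brighter.
Aperture: f/16 → f/22 → f/32 — 2 stops smaller aperture (darker).
ISO: 6400 → 12800 — 1 stop higher (brighter).
Net so far: 2 stops brighter. Shutter speed: 1/15 → 1/30 → 1/60.

1/60s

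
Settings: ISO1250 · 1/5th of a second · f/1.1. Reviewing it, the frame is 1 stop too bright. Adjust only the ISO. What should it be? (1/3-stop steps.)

Overexposed by 1 stop → need 1 stop darker.
ISO: 1250 → 1000 → 800 → 640.

ISO 640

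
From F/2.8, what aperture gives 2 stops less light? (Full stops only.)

f/5.6

Aperture: f/2.8 → f/4 → f/5.6 — 2 stops narrower (darker).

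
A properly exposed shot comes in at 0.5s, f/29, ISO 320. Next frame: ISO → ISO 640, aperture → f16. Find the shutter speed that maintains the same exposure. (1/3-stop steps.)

ISO: 320 → 400 → 500 → 640 — 1 stop raised (brighter).
Aperture: f/29 → f/25 → f/22 → f/20 → f/18 → f/16 — 1 2/3 stops opened up (brighter).
Net change so far: 2 2/3 stops brighter. Offset with the shutter speed: 0.5 → 0.4 → 0.3 → 1/4 → 1/5 → 1/6 → 1/8 → 1/10 → 1/13.

1/13s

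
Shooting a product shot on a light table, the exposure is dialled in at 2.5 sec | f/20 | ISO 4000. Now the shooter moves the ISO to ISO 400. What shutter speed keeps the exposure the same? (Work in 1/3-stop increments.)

ISO: 4000 → 3200 → 2500 → 2000 → 1600 → 1250 → 1000 → 800 → 640 → 500 → 400 — 3 1/3 stops lower (darker).
Need 3 1/3 stops brighter from the shutter speed: 2.5 → 3.2 → 4 → 5 → 6 → 8 → 10 → 13 → 15 → 20 → 25.

25 s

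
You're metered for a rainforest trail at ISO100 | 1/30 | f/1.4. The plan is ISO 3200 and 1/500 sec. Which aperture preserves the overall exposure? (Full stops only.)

f/2

ISO: 100 → 200 → 400 → 800 → 1600 → 3200 — 5 stops raised (brighter).
Shutter speed: 1/30 → 1/60 → 1/125 → 1/250 → 1/500 — 4 stops faster (darker).
Net change so far: 1 stop brighter. Offset with the aperture: f/1.4 → f/2.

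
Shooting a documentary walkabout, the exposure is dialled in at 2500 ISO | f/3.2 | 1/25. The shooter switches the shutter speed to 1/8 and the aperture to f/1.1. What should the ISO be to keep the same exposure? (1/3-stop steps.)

Shutter speed: 1/25 → 1/20 → 1/15 → 1/13 → 1/10 → 1/8 — 1 2/3 stops longer (brighter).
Aperture: f/3.2 → f/2.8 → f/2.5 → f/2.2 → f/2 → f/1.8 → f/1.6 → f/1.4 → f/1.2 → f/1.1 — 3 stops larger aperture (brighter).
Net change so far: 4 2/3 stops brighter. Offset with the ISO: 2500 → 2000 → 1600 → 1250 → 1000 → 800 → 640 → 500 → 400 → 320 → 250 → 200 → 160 → 125 → 100.

ISO 100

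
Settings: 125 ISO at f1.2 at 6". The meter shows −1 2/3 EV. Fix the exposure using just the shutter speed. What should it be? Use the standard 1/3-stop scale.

Underexposed by 1 2/3 stops → need 1 2/3 stops brighter.
Shutter speed: 6 → 8 → 10 → 13 → 15 → 20.

20 s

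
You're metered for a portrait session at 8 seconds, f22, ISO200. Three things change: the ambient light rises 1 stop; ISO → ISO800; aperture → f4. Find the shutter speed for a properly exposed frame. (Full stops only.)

1/30s

Scene light: 1 stop brighter.
ISO: 200 → 400 → 800 — 2 stops raised (brighter).
Aperture: f/22 → f/16 → f/11 → f/8 → f/5.6 → f/4 — 5 stops opened up (brighter).
Net so far: 8 stops brighter. Shutter speed: 8 → 4 → 2 → 1 → 1/2 → 1/4 → 1/8 → 1/15 → 1/30.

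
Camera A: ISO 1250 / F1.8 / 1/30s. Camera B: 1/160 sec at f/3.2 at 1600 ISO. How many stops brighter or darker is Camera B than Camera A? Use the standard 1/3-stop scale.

3 2/3 stops darker

Aperture: f/1.8 → f/2 → f/2.2 → f/2.5 → f/2.8 → f/3.2 — 1 2/3 stops narrower (darker).
Shutter speed: 1/30 → 1/40 → 1/50 → 1/60 → 1/80 → 1/100 → 1/125 → 1/160 — 2 1/3 stops faster (darker).
ISO: 1250 → 1600 — 1/3 stop raised (brighter).
Net: −1 2/3 −2 1/3 +1/3 = −3 2/3 stops.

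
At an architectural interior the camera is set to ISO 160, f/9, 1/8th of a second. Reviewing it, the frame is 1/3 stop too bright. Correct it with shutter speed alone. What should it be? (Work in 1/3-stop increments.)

Overexposed by 1/3 stop → need 1/3 stop darker.
Shutter speed: 1/8 → 1/10.

1/10s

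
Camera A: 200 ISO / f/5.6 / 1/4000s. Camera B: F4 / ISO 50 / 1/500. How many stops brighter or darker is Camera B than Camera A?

2 stops brighter

Aperture: f/5.6 → f/4 — 1 stop larger aperture (brighter).
Shutter speed: 1/4000 → 1/2000 → 1/1000 → 1/500 — 3 stops slower (brighter).
ISO: 200 → 100 → 50 — 2 stops lower (darker).
Net: +1 +3 −2 = +2 stops.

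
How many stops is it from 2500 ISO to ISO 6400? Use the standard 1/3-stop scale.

2500 → 3200 → 4000 → 5000 → 6400 — count the steps: 4 third-stops = 1 1/3 stops.

1 1/3 stops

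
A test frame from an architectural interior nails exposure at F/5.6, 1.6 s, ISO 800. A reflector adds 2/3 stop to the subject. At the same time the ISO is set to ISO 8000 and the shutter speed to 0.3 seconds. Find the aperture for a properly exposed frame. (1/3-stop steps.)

f/10

Scene light: 2/3 stop brighter.
ISO: 800 → 1000 → 1250 → 1600 → 2000 → 2500 → 3200 → 4000 → 5000 → 6400 → 8000 — 3 1/3 stops higher (brighter).
Shutter speed: 1.6 → 1.3 → 1 → 0.8 → 0.6 → 0.5 → 0.4 → 0.3 — 2 1/3 stops faster (darker).
Net so far: 1 2/3 stops brighter. Aperture: f/5.6 → f/6.3 → f/7.1 → f/8 → f/9 → f/10.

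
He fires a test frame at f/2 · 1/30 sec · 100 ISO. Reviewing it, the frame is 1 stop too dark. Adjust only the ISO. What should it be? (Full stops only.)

ISO 200

Underexposed by 1 stop → need 1 stop brighter.
ISO: 100 → 200.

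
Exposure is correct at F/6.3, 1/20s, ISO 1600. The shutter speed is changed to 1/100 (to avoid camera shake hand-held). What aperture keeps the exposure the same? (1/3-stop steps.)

f/2.8

Shutter speed: 1/20 → 1/25 → 1/30 → 1/40 → 1/50 → 1/60 → 1/80 → 1/100 — 2 1/3 stops faster (darker).
Need 2 1/3 stops brighter from the aperture: f/6.3 → f/5.6 → f/5 → f/4.5 → f/4 → f/3.5 → f/3.2 → f/2.8.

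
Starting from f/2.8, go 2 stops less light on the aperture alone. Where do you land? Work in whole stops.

Aperture: f/2.8 → f/4 → f/5.6 — 2 stops stopped down (darker).

f/5.6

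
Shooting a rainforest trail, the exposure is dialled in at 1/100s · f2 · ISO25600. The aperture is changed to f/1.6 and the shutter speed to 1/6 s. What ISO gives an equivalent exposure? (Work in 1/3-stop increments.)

ISO 1000

Aperture: f/2 → f/1.8 → f/1.6 — 2/3 stop wider (brighter).
Shutter speed: 1/100 → 1/80 → 1/60 → 1/50 → 1/40 → 1/30 → 1/25 → 1/20 → 1/15 → 1/13 → 1/10 → 1/8 → 1/6 — 4 stops longer (brighter).
Net change so far: 4 2/3 stops brighter. Offset with the ISO: 25600 → 20000 → 16000 → 12800 → 10000 → 8000 → 6400 → 5000 → 4000 → 3200 → 2500 → 2000 → 1600 → 1250 → 1000.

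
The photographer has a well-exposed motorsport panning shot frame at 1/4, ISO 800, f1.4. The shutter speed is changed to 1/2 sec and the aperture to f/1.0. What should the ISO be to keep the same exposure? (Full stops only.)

ISO 200

Shutter speed: 1/4 → 1/2 — 1 stop slower (brighter).
Aperture: f/1.4 → f/1.0 — 1 stop wider (brighter).
Net change so far: 2 stops brighter. Offset with the ISO: 800 → 400 → 200.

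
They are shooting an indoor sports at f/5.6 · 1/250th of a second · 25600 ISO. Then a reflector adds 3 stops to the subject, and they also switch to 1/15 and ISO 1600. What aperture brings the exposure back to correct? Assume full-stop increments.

f/16

Scene light: 3 stops brighter.
Shutter speed: 1/250 → 1/125 → 1/60 → 1/30 → 1/15 — 4 stops slower (brighter).
ISO: 25600 → 12800 → 6400 → 3200 → 1600 — 4 stops lower (darker).
Net so far: 3 stops brighter. Aperture: f/5.6 → f/8 → f/11 → f/16.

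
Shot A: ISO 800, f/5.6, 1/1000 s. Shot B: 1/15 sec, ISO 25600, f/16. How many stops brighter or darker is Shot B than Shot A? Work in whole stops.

8 stops brighter

Aperture: f/5.6 → f/8 → f/11 → f/16 — 3 stops stopped down (darker).
Shutter speed: 1/1000 → 1/500 → 1/250 → 1/125 → 1/60 → 1/30 → 1/15 — 6 stops slower (brighter).
ISO: 800 → 1600 → 3200 → 6400 → 12800 → 25600 — 5 stops raised (brighter).
Net: −3 +6 +5 = +8 stops.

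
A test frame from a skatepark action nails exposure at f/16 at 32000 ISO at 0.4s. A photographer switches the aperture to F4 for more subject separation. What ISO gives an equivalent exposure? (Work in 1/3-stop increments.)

Aperture: f/16 → f/14 → f/13 → f/11 → f/10 → f/9 → f/8 → f/7.1 → f/6.3 → f/5.6 → f/5 → f/4.5 → f/4 — 4 stops larger aperture (brighter).
Need 4 stops darker from the ISO: 32000 → 25600 → 20000 → 16000 → 12800 → 10000 → 8000 → 6400 → 5000 → 4000 → 3200 → 2500 → 2000.

ISO 2000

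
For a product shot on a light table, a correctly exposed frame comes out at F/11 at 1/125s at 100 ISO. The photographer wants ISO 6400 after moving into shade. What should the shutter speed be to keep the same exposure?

1/8000s

ISO: 100 → 200 → 400 → 800 → 1600 → 3200 → 6400 — 6 stops higher (brighter).
Need 6 stops darker from the shutter speed: 1/125 → 1/250 → 1/500 → 1/1000 → 1/2000 → 1/4000 → 1/8000.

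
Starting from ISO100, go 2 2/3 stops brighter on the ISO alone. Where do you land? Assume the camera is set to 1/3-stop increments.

ISO: 100 → 125 → 160 → 200 → 250 → 320 → 400 → 500 → 640 — 2 2/3 stops raised (brighter).

ISO 640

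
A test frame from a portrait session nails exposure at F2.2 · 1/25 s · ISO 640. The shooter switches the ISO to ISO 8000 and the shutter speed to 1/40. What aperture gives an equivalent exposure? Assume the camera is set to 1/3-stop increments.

ISO: 640 → 800 → 1000 → 1250 → 1600 → 2000 → 2500 → 3200 → 4000 → 5000 → 6400 → 8000 — 3 2/3 stops raised (brighter).
Shutter speed: 1/25 → 1/30 → 1/40 — 2/3 stop shorter (darker).
Net change so far: 3 stops brighter. Offset with the aperture: f/2.2 → f/2.5 → f/2.8 → f/3.2 → f/3.5 → f/4 → f/4.5 → f/5 → f/5.6 → f/6.3.

f/6.3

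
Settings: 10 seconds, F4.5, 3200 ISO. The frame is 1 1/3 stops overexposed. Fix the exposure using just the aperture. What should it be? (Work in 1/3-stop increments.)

Overexposed by 1 1/3 stops → need 1 1/3 stops darker.
Aperture: f/4.5 → f/5 → f/5.6 → f/6.3 → f/7.1.

f/7.1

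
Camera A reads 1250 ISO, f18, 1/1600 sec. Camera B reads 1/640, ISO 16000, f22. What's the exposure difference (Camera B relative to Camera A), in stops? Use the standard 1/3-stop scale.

4 1/3 stops brighter

Aperture: f/18 → f/20 → f/22 — 2/3 stop smaller aperture (darker).
Shutter speed: 1/1600 → 1/1250 → 1/1000 → 1/800 → 1/640 — 1 1/3 stops longer (brighter).
ISO: 1250 → 1600 → 2000 → 2500 → 3200 → 4000 → 5000 → 6400 → 8000 → 10000 → 12800 → 16000 — 3 2/3 stops raised (brighter).
Net: −2/3 +1 1/3 +3 2/3 = +4 1/3 stops.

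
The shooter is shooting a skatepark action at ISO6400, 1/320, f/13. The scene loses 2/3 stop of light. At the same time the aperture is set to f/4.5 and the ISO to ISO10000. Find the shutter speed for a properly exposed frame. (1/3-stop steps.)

Scene light: 2/3 stop darker.
Aperture: f/13 → f/11 → f/10 → f/9 → f/8 → f/7.1 → f/6.3 → f/5.6 → f/5 → f/4.5 — 3 stops wider (brighter).
ISO: 6400 → 8000 → 10000 — 2/3 stop raised (brighter).
Net so far: 3 stops brighter. Shutter speed: 1/320 → 1/400 → 1/500 → 1/640 → 1/800 → 1/1000 → 1/1250 → 1/1600 → 1/2000 → 1/2500.

1/2500s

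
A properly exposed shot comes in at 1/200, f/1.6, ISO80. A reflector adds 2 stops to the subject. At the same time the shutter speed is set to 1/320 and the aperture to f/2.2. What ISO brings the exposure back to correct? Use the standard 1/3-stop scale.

Scene light: 2 stops brighter.
Shutter speed: 1/200 → 1/250 → 1/320 — 2/3 stop faster (darker).
Aperture: f/1.6 → f/1.8 → f/2 → f/2.2 — 1 stop stopped down (darker).
Net so far: 1/3 stop brighter. ISO: 80 → 64.

ISO 64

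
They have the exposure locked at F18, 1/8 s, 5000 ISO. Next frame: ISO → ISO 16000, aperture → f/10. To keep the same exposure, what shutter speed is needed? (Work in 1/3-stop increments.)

1/80s

ISO: 5000 → 6400 → 8000 → 10000 → 12800 → 16000 — 1 2/3 stops higher (brighter).
Aperture: f/18 → f/16 → f/14 → f/13 → f/11 → f/10 — 1 2/3 stops larger aperture (brighter).
Net change so far: 3 1/3 stops brighter. Offset with the shutter speed: 1/8 → 1/10 → 1/13 → 1/15 → 1/20 → 1/25 → 1/30 → 1/40 → 1/50 → 1/60 → 1/80.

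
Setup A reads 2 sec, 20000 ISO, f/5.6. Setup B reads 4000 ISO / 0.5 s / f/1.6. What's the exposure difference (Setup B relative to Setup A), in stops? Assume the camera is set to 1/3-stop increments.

2/3 stop darker

Aperture: f/5.6 → f/5 → f/4.5 → f/4 → f/3.5 → f/3.2 → f/2.8 → f/2.5 → f/2.2 → f/2 → f/1.8 → f/1.6 — 3 2/3 stops opened up (brighter).
Shutter speed: 2 → 1.6 → 1.3 → 1 → 0.8 → 0.6 → 0.5 — 2 stops faster (darker).
ISO: 20000 → 16000 → 12800 → 10000 → 8000 → 6400 → 5000 → 4000 — 2 1/3 stops lower (darker).
Net: +3 2/3 −2 −2 1/3 = −2/3 stops.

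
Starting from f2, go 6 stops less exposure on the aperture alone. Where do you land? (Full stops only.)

Aperture: f/2 → f/2.8 → f/4 → f/5.6 → f/8 → f/11 → f/16 — 6 stops stopped down (darker).

f/16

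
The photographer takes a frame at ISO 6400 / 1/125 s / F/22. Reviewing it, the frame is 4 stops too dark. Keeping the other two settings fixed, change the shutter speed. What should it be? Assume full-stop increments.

1/8s

Underexposed by 4 stops → need 4 stops brighter.
Shutter speed: 1/125 → 1/60 → 1/30 → 1/15 → 1/8.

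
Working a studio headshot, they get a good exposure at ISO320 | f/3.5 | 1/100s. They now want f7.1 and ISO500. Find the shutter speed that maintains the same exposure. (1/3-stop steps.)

Aperture: f/3.5 → f/4 → f/4.5 → f/5 → f/5.6 → f/6.3 → f/7.1 — 2 stops smaller aperture (darker).
ISO: 320 → 400 → 500 — 2/3 stop raised (brighter).
Net change so far: 1 1/3 stops darker. Offset with the shutter speed: 1/100 → 1/80 → 1/60 → 1/50 → 1/40.

1/40s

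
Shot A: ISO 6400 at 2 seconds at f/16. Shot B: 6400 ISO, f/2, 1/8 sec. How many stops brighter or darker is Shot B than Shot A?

Aperture: f/16 → f/11 → f/8 → f/5.6 → f/4 → f/2.8 → f/2 — 6 stops wider (brighter).
Shutter speed: 2 → 1 → 1/2 → 1/4 → 1/8 — 4 stops shorter (darker).
ISO: unchanged.
Net: +6 −4 = +2 stops.

2 stops brighter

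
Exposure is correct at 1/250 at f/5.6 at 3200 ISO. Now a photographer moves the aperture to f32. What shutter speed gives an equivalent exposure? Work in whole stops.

1/8s

Aperture: f/5.6 → f/8 → f/11 → f/16 → f/22 → f/32 — 5 stops stopped down (darker).
Need 5 stops brighter from the shutter speed: 1/250 → 1/125 → 1/60 → 1/30 → 1/15 → 1/8.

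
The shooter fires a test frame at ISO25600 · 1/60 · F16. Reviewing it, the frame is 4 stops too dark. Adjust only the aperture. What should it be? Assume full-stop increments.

f/4

Underexposed by 4 stops → need 4 stops brighter.
Aperture: f/16 → f/11 → f/8 → f/5.6 → f/4.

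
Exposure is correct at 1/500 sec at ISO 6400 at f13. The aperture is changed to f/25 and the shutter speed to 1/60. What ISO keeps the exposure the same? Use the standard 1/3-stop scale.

ISO 3200

Aperture: f/13 → f/14 → f/16 → f/18 → f/20 → f/22 → f/25 — 2 stops smaller aperture (darker).
Shutter speed: 1/500 → 1/400 → 1/320 → 1/250 → 1/200 → 1/160 → 1/125 → 1/100 → 1/80 → 1/60 — 3 stops longer (brighter).
Net change so far: 1 stop brighter. Offset with the ISO: 6400 → 5000 → 4000 → 3200.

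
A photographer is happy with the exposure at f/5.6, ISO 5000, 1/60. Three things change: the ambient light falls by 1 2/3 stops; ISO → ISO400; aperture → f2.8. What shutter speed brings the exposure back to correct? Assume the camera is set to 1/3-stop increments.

1/6s

Scene light: 1 2/3 stops darker.
ISO: 5000 → 4000 → 3200 → 2500 → 2000 → 1600 → 1250 → 1000 → 800 → 640 → 500 → 400 — 3 2/3 stops dropped (darker).
Aperture: f/5.6 → f/5 → f/4.5 → f/4 → f/3.5 → f/3.2 → f/2.8 — 2 stops larger aperture (brighter).
Net so far: 3 1/3 stops darker. Shutter speed: 1/60 → 1/50 → 1/40 → 1/30 → 1/25 → 1/20 → 1/15 → 1/13 → 1/10 → 1/8 → 1/6.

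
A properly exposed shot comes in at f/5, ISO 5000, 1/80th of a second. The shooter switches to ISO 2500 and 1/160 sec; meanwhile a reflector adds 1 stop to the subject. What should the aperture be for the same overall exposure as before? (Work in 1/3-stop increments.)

f/3.5

Scene light: 1 stop brighter.
ISO: 5000 → 4000 → 3200 → 2500 — 1 stop lower (darker).
Shutter speed: 1/80 → 1/100 → 1/125 → 1/160 — 1 stop faster (darker).
Net so far: 1 stop darker. Aperture: f/5 → f/4.5 → f/4 → f/3.5.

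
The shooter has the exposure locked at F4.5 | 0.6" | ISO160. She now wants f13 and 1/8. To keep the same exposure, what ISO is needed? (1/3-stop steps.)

Aperture: f/4.5 → f/5 → f/5.6 → f/6.3 → f/7.1 → f/8 → f/9 → f/10 → f/11 → f/13 — 3 stops smaller aperture (darker).
Shutter speed: 0.6 → 0.5 → 0.4 → 0.3 → 1/4 → 1/5 → 1/6 → 1/8 — 2 1/3 stops shorter (darker).
Net change so far: 5 1/3 stops darker. Offset with the ISO: 160 → 200 → 250 → 320 → 400 → 500 → 640 → 800 → 1000 → 1250 → 1600 → 2000 → 2500 → 3200 → 4000 → 5000 → 6400.

ISO 6400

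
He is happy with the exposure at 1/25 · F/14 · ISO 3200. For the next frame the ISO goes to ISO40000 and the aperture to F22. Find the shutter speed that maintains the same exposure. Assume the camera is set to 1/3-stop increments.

ISO: 3200 → 4000 → 5000 → 6400 → 8000 → 10000 → 12800 → 16000 → 20000 → 25600 → 32000 → 40000 — 3 2/3 stops raised (brighter).
Aperture: f/14 → f/16 → f/18 → f/20 → f/22 — 1 1/3 stops stopped down (darker).
Net change so far: 2 1/3 stops brighter. Offset with the shutter speed: 1/25 → 1/30 → 1/40 → 1/50 → 1/60 → 1/80 → 1/100 → 1/125.

1/125s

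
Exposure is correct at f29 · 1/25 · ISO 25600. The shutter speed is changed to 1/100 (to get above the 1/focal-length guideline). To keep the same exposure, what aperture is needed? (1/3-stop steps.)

f/14

Shutter speed: 1/25 → 1/30 → 1/40 → 1/50 → 1/60 → 1/80 → 1/100 — 2 stops shorter (darker).
Need 2 stops brighter from the aperture: f/29 → f/25 → f/22 → f/20 → f/18 → f/16 → f/14.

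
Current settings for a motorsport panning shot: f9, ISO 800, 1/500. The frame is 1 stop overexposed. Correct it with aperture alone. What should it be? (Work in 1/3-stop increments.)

f/13

Overexposed by 1 stop → need 1 stop darker.
Aperture: f/9 → f/10 → f/11 → f/13.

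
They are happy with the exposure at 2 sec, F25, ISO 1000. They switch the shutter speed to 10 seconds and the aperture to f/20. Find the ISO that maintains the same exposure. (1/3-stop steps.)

ISO 125

Shutter speed: 2 → 2.5 → 3.2 → 4 → 5 → 6 → 8 → 10 — 2 1/3 stops slower (brighter).
Aperture: f/25 → f/22 → f/20 — 2/3 stop larger aperture (brighter).
Net change so far: 3 stops brighter. Offset with the ISO: 1000 → 800 → 640 → 500 → 400 → 320 → 250 → 200 → 160 → 125.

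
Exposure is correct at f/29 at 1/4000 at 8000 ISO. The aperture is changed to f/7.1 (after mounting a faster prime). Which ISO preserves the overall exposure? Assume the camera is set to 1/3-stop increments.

ISO 500

Aperture: f/29 → f/25 → f/22 → f/20 → f/18 → f/16 → f/14 → f/13 → f/11 → f/10 → f/9 → f/8 → f/7.1 — 4 stops opened up (brighter).
Need 4 stops darker from the ISO: 8000 → 6400 → 5000 → 4000 → 3200 → 2500 → 2000 → 1600 → 1250 → 1000 → 800 → 640 → 500.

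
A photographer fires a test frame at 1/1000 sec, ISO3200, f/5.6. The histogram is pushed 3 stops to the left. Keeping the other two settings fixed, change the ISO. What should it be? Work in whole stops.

ISO 25600

Underexposed by 3 stops → need 3 stops brighter.
ISO: 3200 → 6400 → 12800 → 25600.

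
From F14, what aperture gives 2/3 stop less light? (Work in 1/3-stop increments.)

f/18

Aperture: f/14 → f/16 → f/18 — 2/3 stop narrower (darker).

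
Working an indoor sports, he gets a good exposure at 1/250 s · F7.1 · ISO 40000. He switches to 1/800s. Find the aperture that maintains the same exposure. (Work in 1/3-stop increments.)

f/4

Shutter speed: 1/250 → 1/320 → 1/400 → 1/500 → 1/640 → 1/800 — 1 2/3 stops faster (darker).
Need 1 2/3 stops brighter from the aperture: f/7.1 → f/6.3 → f/5.6 → f/5 → f/4.5 → f/4.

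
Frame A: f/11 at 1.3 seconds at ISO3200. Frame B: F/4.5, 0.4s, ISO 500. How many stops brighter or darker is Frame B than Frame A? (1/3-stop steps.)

1 2/3 stops darker

Aperture: f/11 → f/10 → f/9 → f/8 → f/7.1 → f/6.3 → f/5.6 → f/5 → f/4.5 — 2 2/3 stops larger aperture (brighter).
Shutter speed: 1.3 → 1 → 0.8 → 0.6 → 0.5 → 0.4 — 1 2/3 stops faster (darker).
ISO: 3200 → 2500 → 2000 → 1600 → 1250 → 1000 → 800 → 640 → 500 — 2 2/3 stops lower (darker).
Net: +2 2/3 −1 2/3 −2 2/3 = −1 2/3 stops.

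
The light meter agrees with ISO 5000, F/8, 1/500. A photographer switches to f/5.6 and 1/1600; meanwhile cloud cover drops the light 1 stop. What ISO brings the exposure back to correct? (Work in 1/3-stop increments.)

Scene light: 1 stop darker.
Aperture: f/8 → f/7.1 → f/6.3 → f/5.6 — 1 stop wider (brighter).
Shutter speed: 1/500 → 1/640 → 1/800 → 1/1000 → 1/1250 → 1/1600 — 1 2/3 stops faster (darker).
Net so far: 1 2/3 stops darker. ISO: 5000 → 6400 → 8000 → 10000 → 12800 → 16000.

ISO 16000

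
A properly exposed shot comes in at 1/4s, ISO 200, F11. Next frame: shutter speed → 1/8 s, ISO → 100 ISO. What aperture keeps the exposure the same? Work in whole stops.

f/5.6

Shutter speed: 1/4 → 1/8 — 1 stop faster (darker).
ISO: 200 → 100 — 1 stop dropped (darker).
Net change so far: 2 stops darker. Offset with the aperture: f/11 → f/8 → f/5.6.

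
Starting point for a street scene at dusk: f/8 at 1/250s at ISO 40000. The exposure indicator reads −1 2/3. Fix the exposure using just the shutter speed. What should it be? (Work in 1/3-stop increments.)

Underexposed by 1 2/3 stops → need 1 2/3 stops brighter.
Shutter speed: 1/250 → 1/200 → 1/160 → 1/125 → 1/100 → 1/80.

1/80s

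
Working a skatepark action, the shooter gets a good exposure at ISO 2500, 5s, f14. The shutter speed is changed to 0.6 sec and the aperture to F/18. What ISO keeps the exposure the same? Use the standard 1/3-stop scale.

Shutter speed: 5 → 4 → 3.2 → 2.5 → 2 → 1.6 → 1.3 → 1 → 0.8 → 0.6 — 3 stops faster (darker).
Aperture: f/14 → f/16 → f/18 — 2/3 stop stopped down (darker).
Net change so far: 3 2/3 stops darker. Offset with the ISO: 2500 → 3200 → 4000 → 5000 → 6400 → 8000 → 10000 → 12800 → 16000 → 20000 → 25600 → 32000.

ISO 32000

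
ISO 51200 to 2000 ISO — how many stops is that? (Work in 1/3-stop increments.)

4 2/3 stops

51200 → 40000 → 32000 → 25600 → 20000 → 16000 → 12800 → 10000 → 8000 → 6400 → 5000 → 4000 → 3200 → 2500 → 2000 — count the steps: 14 third-stops = 4 2/3 stops.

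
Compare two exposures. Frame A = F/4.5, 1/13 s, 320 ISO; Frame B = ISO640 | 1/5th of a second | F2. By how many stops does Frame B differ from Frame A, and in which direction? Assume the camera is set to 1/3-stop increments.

4 2/3 stops brighter

Aperture: f/4.5 → f/4 → f/3.5 → f/3.2 → f/2.8 → f/2.5 → f/2.2 → f/2 — 2 1/3 stops opened up (brighter).
Shutter speed: 1/13 → 1/10 → 1/8 → 1/6 → 1/5 — 1 1/3 stops slower (brighter).
ISO: 320 → 400 → 500 → 640 — 1 stop higher (brighter).
Net: +2 1/3 +1 1/3 +1 = +4 2/3 stops.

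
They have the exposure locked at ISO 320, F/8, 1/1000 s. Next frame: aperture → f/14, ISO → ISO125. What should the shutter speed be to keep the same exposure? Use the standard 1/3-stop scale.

Aperture: f/8 → f/9 → f/10 → f/11 → f/13 → f/14 — 1 2/3 stops stopped down (darker).
ISO: 320 → 250 → 200 → 160 → 125 — 1 1/3 stops lower (darker).
Net change so far: 3 stops darker. Offset with the shutter speed: 1/1000 → 1/800 → 1/640 → 1/500 → 1/400 → 1/320 → 1/250 → 1/200 → 1/160 → 1/125.

1/125s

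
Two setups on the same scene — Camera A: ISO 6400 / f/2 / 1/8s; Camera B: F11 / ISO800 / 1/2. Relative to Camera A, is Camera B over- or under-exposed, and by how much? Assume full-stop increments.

Aperture: f/2 → f/2.8 → f/4 → f/5.6 → f/8 → f/11 — 5 stops smaller aperture (darker).
Shutter speed: 1/8 → 1/4 → 1/2 — 2 stops slower (brighter).
ISO: 6400 → 3200 → 1600 → 800 — 3 stops dropped (darker).
Net: −5 +2 −3 = −6 stops.

6 stops darker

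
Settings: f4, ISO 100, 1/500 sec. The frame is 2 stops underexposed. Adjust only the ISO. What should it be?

Underexposed by 2 stops → need 2 stops brighter.
ISO: 100 → 200 → 400.

ISO 400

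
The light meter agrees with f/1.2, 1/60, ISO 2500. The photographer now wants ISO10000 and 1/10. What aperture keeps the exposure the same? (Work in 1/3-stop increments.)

f/6.3

ISO: 2500 → 3200 → 4000 → 5000 → 6400 → 8000 → 10000 — 2 stops higher (brighter).
Shutter speed: 1/60 → 1/50 → 1/40 → 1/30 → 1/25 → 1/20 → 1/15 → 1/13 → 1/10 — 2 2/3 stops longer (brighter).
Net change so far: 4 2/3 stops brighter. Offset with the aperture: f/1.2 → f/1.4 → f/1.6 → f/1.8 → f/2 → f/2.2 → f/2.5 → f/2.8 → f/3.2 → f/3.5 → f/4 → f/4.5 → f/5 → f/5.6 → f/6.3.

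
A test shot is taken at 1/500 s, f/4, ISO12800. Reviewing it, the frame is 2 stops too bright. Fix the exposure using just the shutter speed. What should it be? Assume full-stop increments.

1/2000s

Overexposed by 2 stops → need 2 stops darker.
Shutter speed: 1/500 → 1/1000 → 1/2000.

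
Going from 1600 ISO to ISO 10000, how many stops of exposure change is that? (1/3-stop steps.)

2 2/3 stops

1600 → 2000 → 2500 → 3200 → 4000 → 5000 → 6400 → 8000 → 10000 — count the steps: 8 third-stops = 2 2/3 stops.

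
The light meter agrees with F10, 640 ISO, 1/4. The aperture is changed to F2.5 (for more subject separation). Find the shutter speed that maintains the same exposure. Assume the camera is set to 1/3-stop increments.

1/60s

Aperture: f/10 → f/9 → f/8 → f/7.1 → f/6.3 → f/5.6 → f/5 → f/4.5 → f/4 → f/3.5 → f/3.2 → f/2.8 → f/2.5 — 4 stops larger aperture (brighter).
Need 4 stops darker from the shutter speed: 1/4 → 1/5 → 1/6 → 1/8 → 1/10 → 1/13 → 1/15 → 1/20 → 1/25 → 1/30 → 1/40 → 1/50 → 1/60.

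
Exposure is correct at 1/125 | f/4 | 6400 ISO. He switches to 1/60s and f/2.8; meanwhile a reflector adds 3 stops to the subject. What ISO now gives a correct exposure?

Scene light: 3 stops brighter.
Shutter speed: 1/125 → 1/60 — 1 stop longer (brighter).
Aperture: f/4 → f/2.8 — 1 stop larger aperture (brighter).
Net so far: 5 stops brighter. ISO: 6400 → 3200 → 1600 → 800 → 400 → 200.

ISO 200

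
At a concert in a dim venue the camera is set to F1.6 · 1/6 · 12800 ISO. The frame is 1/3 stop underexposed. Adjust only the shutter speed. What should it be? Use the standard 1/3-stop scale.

1/5s

Underexposed by 1/3 stop → need 1/3 stop brighter.
Shutter speed: 1/6 → 1/5.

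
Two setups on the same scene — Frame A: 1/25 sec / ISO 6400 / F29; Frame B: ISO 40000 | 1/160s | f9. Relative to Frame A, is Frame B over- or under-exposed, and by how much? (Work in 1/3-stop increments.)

Aperture: f/29 → f/25 → f/22 → f/20 → f/18 → f/16 → f/14 → f/13 → f/11 → f/10 → f/9 — 3 1/3 stops wider (brighter).
Shutter speed: 1/25 → 1/30 → 1/40 → 1/50 → 1/60 → 1/80 → 1/100 → 1/125 → 1/160 — 2 2/3 stops faster (darker).
ISO: 6400 → 8000 → 10000 → 12800 → 16000 → 20000 → 25600 → 32000 → 40000 — 2 2/3 stops raised (brighter).
Net: +3 1/3 −2 2/3 +2 2/3 = +3 1/3 stops.

3 1/3 stops brighter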